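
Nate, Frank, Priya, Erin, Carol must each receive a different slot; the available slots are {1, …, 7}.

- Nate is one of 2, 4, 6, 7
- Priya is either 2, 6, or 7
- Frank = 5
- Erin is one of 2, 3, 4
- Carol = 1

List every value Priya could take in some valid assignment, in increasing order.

2, 6, 7

Frank has just one choice, so Frank = 5.
Carol has just one choice, so Carol = 1.
No further eliminations apply; Priya can still be any of 2, 6, 7.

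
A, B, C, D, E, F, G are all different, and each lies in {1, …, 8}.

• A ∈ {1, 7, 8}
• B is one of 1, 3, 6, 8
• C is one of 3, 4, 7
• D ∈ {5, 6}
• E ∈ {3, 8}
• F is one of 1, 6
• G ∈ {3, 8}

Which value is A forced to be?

7

Among the 7 variables, 4 fits only C (and all 7 values in {1, 3, 4, 5, 6, 7, 8} must be used), so C = 4.
Among the 6 still-open variables, 5 fits only D (and all 6 values in {1, 3, 5, 6, 7, 8} must be used), so D = 5.
Among the 5 still-open variables, 7 fits only A (and all 5 values in {1, 3, 6, 7, 8} must be used), so A = 7.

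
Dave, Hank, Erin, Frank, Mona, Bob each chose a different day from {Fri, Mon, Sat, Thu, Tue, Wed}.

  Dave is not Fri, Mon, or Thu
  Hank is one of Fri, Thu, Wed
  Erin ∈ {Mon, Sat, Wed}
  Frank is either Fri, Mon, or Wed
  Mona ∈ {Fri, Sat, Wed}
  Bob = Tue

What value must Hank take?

Bob has just one choice, so Bob = Tue. Remove Tue from Dave.
Among the 5 still-open variables, Thu fits only Hank (and all 5 values in {Fri, Mon, Sat, Thu, Wed} must be used), so Hank = Thu.

Thu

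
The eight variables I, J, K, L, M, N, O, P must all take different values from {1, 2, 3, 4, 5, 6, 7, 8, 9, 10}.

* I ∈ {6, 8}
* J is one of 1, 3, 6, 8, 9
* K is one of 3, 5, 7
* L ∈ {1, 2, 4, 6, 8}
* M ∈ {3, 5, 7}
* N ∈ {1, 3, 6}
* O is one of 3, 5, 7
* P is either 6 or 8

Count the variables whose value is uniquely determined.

I and P between them cover only {6, 8} — a naked pair. Remove those values from J, L, N.
K, M, O share exactly the 3 values {3, 5, 7}; by pigeonhole those values go to them, so strike 3, 5, 7 from J, N.
N has just one choice, so N = 1. So J, L can't be 1.
J must be 9 (only option left).
Determined: J=9, N=1. The other variables each still have more than one consistent value. That makes 2.

2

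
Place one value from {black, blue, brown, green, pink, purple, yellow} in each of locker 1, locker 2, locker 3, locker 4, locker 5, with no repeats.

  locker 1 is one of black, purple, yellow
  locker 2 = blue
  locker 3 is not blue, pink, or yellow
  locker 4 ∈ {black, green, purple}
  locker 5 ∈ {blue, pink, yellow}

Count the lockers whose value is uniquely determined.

1

locker 2's domain is down to {blue}, so locker 2 = blue. Eliminate blue elsewhere: locker 5.
Determined: locker 2=blue. The other lockers each still have more than one consistent value. That makes 1.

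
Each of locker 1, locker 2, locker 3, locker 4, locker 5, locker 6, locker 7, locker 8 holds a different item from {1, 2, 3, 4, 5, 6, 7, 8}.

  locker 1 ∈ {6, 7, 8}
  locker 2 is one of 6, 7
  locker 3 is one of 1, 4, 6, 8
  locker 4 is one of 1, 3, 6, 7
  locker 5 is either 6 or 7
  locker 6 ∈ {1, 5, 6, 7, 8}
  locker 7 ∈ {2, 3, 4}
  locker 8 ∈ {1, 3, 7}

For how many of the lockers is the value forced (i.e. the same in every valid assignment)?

Among the 8 variables, 2 fits only locker 7 (and all 8 values in {1, 2, 3, 4, 5, 6, 7, 8} must be used), so locker 7 = 2.
The 7 still-open variables together cover exactly {1, 3, 4, 5, 6, 7, 8} — 7 values for 7 variables — and 4 appears only in locker 3's list, so locker 3 = 4.
Among the 6 still-open variables, 5 fits only locker 6 (and all 6 values in {1, 3, 5, 6, 7, 8} must be used), so locker 6 = 5.
The 5 still-open variables together cover exactly {1, 3, 6, 7, 8} — 5 values for 5 variables — and 8 appears only in locker 1's list, so locker 1 = 8.
locker 2 and locker 5 between them cover only {6, 7} — a naked pair. Remove those values from locker 4, locker 8.
Determined: locker 1=8, locker 3=4, locker 6=5, locker 7=2. The other lockers each still have more than one consistent value. That makes 4.

4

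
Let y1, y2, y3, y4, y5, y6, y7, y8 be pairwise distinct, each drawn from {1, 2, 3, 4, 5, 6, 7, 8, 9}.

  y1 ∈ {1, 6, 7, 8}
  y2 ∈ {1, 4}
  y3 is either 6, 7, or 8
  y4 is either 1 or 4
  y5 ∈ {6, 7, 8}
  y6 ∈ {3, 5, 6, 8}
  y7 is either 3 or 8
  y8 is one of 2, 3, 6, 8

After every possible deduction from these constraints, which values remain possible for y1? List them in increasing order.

6, 7, 8

The 8 variables together cover exactly {1, 2, 3, 4, 5, 6, 7, 8} — 8 values for 8 variables — and 2 appears only in y8's list, so y8 = 2.
The 7 still-open variables together cover exactly {1, 3, 4, 5, 6, 7, 8} — 7 values for 7 variables — and 5 appears only in y6's list, so y6 = 5.
The 6 still-open variables draw from only 6 values {1, 3, 4, 6, 7, 8}, so each is used; only y7 can be 3, hence y7 = 3.
The 2 variables y2 and y4 are confined to {1, 4}, which locks those values in; drop them from y1.
No further eliminations apply; y1 can still be any of 6, 7, 8.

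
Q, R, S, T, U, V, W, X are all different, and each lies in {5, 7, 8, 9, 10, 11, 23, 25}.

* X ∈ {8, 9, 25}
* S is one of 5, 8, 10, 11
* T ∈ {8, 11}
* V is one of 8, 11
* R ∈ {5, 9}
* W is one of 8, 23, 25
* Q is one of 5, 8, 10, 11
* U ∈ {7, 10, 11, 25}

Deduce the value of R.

The 8 variables together cover exactly {5, 7, 8, 9, 10, 11, 23, 25} — 8 values for 8 variables — and 7 appears only in U's list, so U = 7.
Among the 7 still-open variables, 23 fits only W (and all 7 values in {5, 8, 9, 10, 11, 23, 25} must be used), so W = 23.
The 6 still-open variables together cover exactly {5, 8, 9, 10, 11, 25} — 6 values for 6 variables — and 25 appears only in X's list, so X = 25.
The 5 still-open variables draw from only 5 values {5, 8, 9, 10, 11}, so each is used; only R can be 9, hence R = 9.

9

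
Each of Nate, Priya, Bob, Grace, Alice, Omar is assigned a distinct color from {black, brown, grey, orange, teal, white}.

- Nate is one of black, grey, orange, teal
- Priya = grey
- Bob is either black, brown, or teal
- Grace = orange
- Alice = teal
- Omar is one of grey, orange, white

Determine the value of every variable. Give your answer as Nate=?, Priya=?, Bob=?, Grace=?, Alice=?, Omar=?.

Nate=black, Priya=grey, Bob=brown, Grace=orange, Alice=teal, Omar=white

Priya must be grey (only option left). Eliminate grey elsewhere: Nate, Omar.
Grace's domain is down to {orange}, so Grace = orange. So Nate, Omar can't be orange.
Alice has just one choice, so Alice = teal. So Nate, Bob can't be teal.
Omar must be white (only option left).
Nate must be black (only option left). Strike black from Bob.
Bob has just one choice, so Bob = brown.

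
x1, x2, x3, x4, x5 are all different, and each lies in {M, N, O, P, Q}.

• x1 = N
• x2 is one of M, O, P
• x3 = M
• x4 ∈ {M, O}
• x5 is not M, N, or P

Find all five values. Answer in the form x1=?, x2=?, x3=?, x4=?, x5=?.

x1 has just one choice, so x1 = N.
That leaves x3 = M. Eliminate M elsewhere: x2, x4.
x4's domain is down to {O}, so x4 = O. Strike O from x2, x5.
x5 has just one choice, so x5 = Q.
x2 has just one choice, so x2 = P.

x1=N, x2=P, x3=M, x4=O, x5=Q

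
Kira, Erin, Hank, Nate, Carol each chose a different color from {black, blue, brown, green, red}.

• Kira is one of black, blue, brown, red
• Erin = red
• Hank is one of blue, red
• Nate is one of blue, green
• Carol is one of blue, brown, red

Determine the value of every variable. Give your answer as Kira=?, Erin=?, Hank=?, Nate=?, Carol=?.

Kira=black, Erin=red, Hank=blue, Nate=green, Carol=brown

Erin must be red (only option left). Strike red from Kira, Hank, Carol.
Hank must be blue (only option left). Remove blue from Kira, Nate, Carol.
Nate must be green (only option left).
Carol must be brown (only option left). Remove brown from Kira.
Kira must be black (only option left).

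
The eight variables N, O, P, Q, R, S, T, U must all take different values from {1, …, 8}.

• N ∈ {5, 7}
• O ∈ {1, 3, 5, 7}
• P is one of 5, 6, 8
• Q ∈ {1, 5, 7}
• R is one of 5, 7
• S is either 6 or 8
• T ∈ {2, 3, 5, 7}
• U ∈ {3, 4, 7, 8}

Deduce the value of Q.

Among the 8 variables, 2 fits only T (and all 8 values in {1, 2, 3, 4, 5, 6, 7, 8} must be used), so T = 2.
The 7 still-open variables together cover exactly {1, 3, 4, 5, 6, 7, 8} — 7 values for 7 variables — and 4 appears only in U's list, so U = 4.
The 6 still-open variables together cover exactly {1, 3, 5, 6, 7, 8} — 6 values for 6 variables — and 3 appears only in O's list, so O = 3.
Among the 5 still-open variables, 1 fits only Q (and all 5 values in {1, 5, 6, 7, 8} must be used), so Q = 1.

1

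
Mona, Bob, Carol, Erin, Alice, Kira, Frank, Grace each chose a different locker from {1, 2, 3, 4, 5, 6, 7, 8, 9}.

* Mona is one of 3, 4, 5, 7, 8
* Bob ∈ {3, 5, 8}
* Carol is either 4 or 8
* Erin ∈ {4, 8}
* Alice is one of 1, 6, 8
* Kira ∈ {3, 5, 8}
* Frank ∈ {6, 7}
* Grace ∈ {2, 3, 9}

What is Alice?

Carol and Erin share exactly the 2 values {4, 8}; by pigeonhole those values go to them, so strike 4, 8 from Mona, Bob, Alice, Kira.
The 2 variables Bob and Kira are confined to {3, 5}, which locks those values in; drop them from Mona, Grace.
Mona must be 7 (only option left). So Frank can't be 7.
That leaves Frank = 6. Eliminate 6 elsewhere: Alice.
So Alice = 1.

1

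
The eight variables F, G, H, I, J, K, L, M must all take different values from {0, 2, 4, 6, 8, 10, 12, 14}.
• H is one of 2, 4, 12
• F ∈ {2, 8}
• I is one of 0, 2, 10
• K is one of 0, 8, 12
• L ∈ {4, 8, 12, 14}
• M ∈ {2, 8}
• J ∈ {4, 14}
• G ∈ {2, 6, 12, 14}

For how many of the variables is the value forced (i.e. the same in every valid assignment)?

The 8 variables draw from only 8 values {0, 2, 4, 6, 8, 10, 12, 14}, so each is used; only G can be 6, hence G = 6.
The 7 still-open variables draw from only 7 values {0, 2, 4, 8, 10, 12, 14}, so each is used; only I can be 10, hence I = 10.
The 6 still-open variables together cover exactly {0, 2, 4, 8, 12, 14} — 6 values for 6 variables — and 0 appears only in K's list, so K = 0.
F and M share exactly the 2 values {2, 8}; by pigeonhole those values go to them, so strike 2, 8 from H, L.
Determined: G=6, I=10, K=0. The other variables each still have more than one consistent value. That makes 3.

3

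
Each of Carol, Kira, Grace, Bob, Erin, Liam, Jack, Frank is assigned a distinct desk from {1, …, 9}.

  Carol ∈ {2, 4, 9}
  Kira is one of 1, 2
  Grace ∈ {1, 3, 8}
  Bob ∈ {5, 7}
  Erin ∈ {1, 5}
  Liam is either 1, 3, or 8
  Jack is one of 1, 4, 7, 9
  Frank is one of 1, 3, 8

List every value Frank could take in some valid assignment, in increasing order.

1, 3, 8

Grace, Liam, Frank between them cover only {1, 3, 8} — a naked triple. Remove those values from Kira, Erin, Jack.
That leaves Kira = 2. So Carol can't be 2.
Erin has just one choice, so Erin = 5. So Bob can't be 5.
Bob must be 7 (only option left). So Jack can't be 7.
No further eliminations apply; Frank can still be any of 1, 3, 8.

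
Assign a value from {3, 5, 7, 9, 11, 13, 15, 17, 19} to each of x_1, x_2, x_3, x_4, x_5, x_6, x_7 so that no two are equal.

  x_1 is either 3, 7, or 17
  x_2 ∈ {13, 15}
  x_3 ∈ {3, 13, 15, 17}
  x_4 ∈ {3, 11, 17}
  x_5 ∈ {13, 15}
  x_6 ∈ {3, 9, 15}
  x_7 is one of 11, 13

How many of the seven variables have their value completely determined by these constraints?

The 7 variables together cover exactly {3, 7, 9, 11, 13, 15, 17} — 7 values for 7 variables — and 7 appears only in x_1's list, so x_1 = 7.
The 6 still-open variables draw from only 6 values {3, 9, 11, 13, 15, 17}, so each is used; only x_6 can be 9, hence x_6 = 9.
x_2 and x_5 between them cover only {13, 15} — a naked pair. Remove those values from x_3, x_7.
x_7 has just one choice, so x_7 = 11. Eliminate 11 elsewhere: x_4.
Determined: x_1=7, x_6=9, x_7=11. The other variables each still have more than one consistent value. That makes 3.

3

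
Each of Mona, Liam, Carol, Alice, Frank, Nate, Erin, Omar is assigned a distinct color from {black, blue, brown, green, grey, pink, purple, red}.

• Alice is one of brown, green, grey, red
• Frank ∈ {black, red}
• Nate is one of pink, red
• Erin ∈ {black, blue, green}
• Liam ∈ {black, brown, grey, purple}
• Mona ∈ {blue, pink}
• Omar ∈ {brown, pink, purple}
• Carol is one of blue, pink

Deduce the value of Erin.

green

Mona and Carol between them cover only {blue, pink} — a naked pair. Remove those values from Nate, Erin, Omar.
Nate's domain is down to {red}, so Nate = red. Remove red from Alice, Frank.
Frank has just one choice, so Frank = black. Eliminate black elsewhere: Liam, Erin.
So Erin = green.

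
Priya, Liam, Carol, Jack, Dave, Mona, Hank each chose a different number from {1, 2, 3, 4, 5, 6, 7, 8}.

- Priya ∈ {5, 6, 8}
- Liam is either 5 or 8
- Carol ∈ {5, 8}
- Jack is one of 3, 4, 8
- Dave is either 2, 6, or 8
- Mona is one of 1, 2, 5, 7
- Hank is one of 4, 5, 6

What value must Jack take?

3

The 2 variables Liam and Carol are confined to {5, 8}, which locks those values in; drop them from Priya, Jack, Dave, Mona, Hank.
Priya has just one choice, so Priya = 6. Eliminate 6 elsewhere: Dave, Hank.
Dave must be 2 (only option left). Strike 2 from Mona.
Hank has just one choice, so Hank = 4. So Jack can't be 4.
So Jack = 3.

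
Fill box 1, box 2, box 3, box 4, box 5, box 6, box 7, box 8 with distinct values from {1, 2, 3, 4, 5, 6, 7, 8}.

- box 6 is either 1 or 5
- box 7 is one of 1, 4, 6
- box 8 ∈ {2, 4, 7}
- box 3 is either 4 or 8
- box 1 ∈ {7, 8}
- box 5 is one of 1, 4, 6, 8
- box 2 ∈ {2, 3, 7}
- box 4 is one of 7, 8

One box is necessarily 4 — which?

box 3

Among the 8 variables, 3 fits only box 2 (and all 8 values in {1, 2, 3, 4, 5, 6, 7, 8} must be used), so box 2 = 3.
Among the 7 still-open variables, 2 fits only box 8 (and all 7 values in {1, 2, 4, 5, 6, 7, 8} must be used), so box 8 = 2.
The 6 still-open variables draw from only 6 values {1, 4, 5, 6, 7, 8}, so each is used; only box 6 can be 5, hence box 6 = 5.
The 2 variables box 1 and box 4 are confined to {7, 8}, which locks those values in; drop them from box 3, box 5.
So 4 goes to box 3.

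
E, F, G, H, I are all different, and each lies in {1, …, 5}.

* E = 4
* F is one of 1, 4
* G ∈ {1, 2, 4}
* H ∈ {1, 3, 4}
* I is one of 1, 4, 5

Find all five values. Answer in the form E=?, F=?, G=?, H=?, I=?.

E has just one choice, so E = 4. Remove 4 from F, G, H, I.
F's domain is down to {1}, so F = 1. Eliminate 1 elsewhere: G, H, I.
G has just one choice, so G = 2.
H's domain is down to {3}, so H = 3.
I has just one choice, so I = 5.

E=4, F=1, G=2, H=3, I=5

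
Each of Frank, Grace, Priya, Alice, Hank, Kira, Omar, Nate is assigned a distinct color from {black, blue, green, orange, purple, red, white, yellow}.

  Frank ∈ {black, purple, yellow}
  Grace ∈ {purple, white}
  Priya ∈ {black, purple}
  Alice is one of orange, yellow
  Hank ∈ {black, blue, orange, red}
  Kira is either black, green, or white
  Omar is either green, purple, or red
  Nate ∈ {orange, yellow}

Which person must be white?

The 8 variables together cover exactly {black, blue, green, orange, purple, red, white, yellow} — 8 values for 8 variables — and blue appears only in Hank's list, so Hank = blue.
The 7 still-open variables draw from only 7 values {black, green, orange, purple, red, white, yellow}, so each is used; only Omar can be red, hence Omar = red.
The 6 still-open variables draw from only 6 values {black, green, orange, purple, white, yellow}, so each is used; only Kira can be green, hence Kira = green.
The 5 still-open variables draw from only 5 values {black, orange, purple, white, yellow}, so each is used; only Grace can be white, hence Grace = white.

Grace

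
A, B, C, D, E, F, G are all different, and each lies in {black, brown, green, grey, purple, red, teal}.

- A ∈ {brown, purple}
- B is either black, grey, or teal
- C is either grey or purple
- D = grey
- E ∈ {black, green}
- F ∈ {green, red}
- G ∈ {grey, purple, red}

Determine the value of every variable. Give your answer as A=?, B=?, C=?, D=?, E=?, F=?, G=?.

A=brown, B=teal, C=purple, D=grey, E=black, F=green, G=red

D has just one choice, so D = grey. Remove grey from B, C, G.
That leaves C = purple. Remove purple from A, G.
G must be red (only option left). Eliminate red elsewhere: F.
A's domain is down to {brown}, so A = brown.
F has just one choice, so F = green. Strike green from E.
E has just one choice, so E = black. Eliminate black elsewhere: B.
B's domain is down to {teal}, so B = teal.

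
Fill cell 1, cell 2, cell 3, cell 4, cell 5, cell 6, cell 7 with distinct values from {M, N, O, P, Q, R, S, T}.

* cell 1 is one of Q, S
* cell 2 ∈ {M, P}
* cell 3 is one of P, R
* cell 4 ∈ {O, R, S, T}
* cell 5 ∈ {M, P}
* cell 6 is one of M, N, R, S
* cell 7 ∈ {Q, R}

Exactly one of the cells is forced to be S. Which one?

cell 2 and cell 5 between them cover only {M, P} — a naked pair. Remove those values from cell 3, cell 6.
That leaves cell 3 = R. Strike R from cell 4, cell 6, cell 7.
cell 7 must be Q (only option left). Eliminate Q elsewhere: cell 1.
So S goes to cell 1.

cell 1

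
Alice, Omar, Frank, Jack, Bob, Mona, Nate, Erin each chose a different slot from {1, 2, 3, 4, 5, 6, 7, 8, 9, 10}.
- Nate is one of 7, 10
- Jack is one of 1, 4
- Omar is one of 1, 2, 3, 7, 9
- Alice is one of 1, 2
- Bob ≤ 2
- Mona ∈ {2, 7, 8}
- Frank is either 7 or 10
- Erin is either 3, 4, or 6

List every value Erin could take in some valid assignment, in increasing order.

The 2 variables Alice and Bob are confined to {1, 2}, which locks those values in; drop them from Omar, Jack, Mona.
That leaves Jack = 4. Eliminate 4 elsewhere: Erin.
Frank and Nate between them cover only {7, 10} — a naked pair. Remove those values from Omar, Mona.
That leaves Mona = 8.
No further eliminations apply; Erin can still be any of 3, 6.

3, 6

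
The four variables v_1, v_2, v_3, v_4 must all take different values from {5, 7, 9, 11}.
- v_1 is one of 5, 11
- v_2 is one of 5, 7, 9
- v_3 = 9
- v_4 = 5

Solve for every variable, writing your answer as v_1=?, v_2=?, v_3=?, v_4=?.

v_3 must be 9 (only option left). So v_2 can't be 9.
v_4 must be 5 (only option left). Strike 5 from v_1, v_2.
v_1's domain is down to {11}, so v_1 = 11.
v_2's domain is down to {7}, so v_2 = 7.

v_1=11, v_2=7, v_3=9, v_4=5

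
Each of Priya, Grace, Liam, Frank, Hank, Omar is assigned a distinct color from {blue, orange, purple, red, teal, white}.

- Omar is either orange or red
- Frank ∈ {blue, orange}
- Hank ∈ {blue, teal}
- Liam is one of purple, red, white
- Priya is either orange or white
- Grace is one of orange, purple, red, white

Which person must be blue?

Frank

The 6 variables together cover exactly {blue, orange, purple, red, teal, white} — 6 values for 6 variables — and teal appears only in Hank's list, so Hank = teal.
Among the 5 still-open variables, blue fits only Frank (and all 5 values in {blue, orange, purple, red, white} must be used), so Frank = blue.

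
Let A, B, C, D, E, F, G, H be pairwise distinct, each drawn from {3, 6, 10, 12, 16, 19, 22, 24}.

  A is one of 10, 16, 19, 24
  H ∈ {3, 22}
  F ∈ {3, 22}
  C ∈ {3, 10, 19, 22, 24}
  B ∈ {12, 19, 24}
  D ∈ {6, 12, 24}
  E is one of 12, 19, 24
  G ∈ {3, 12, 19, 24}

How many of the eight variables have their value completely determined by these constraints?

The 8 variables together cover exactly {3, 6, 10, 12, 16, 19, 22, 24} — 8 values for 8 variables — and 6 appears only in D's list, so D = 6.
The 7 still-open variables together cover exactly {3, 10, 12, 16, 19, 22, 24} — 7 values for 7 variables — and 16 appears only in A's list, so A = 16.
The 6 still-open variables draw from only 6 values {3, 10, 12, 19, 22, 24}, so each is used; only C can be 10, hence C = 10.
F and H share exactly the 2 values {3, 22}; by pigeonhole those values go to them, so strike 3, 22 from G.
Determined: A=16, C=10, D=6. The other variables each still have more than one consistent value. That makes 3.

3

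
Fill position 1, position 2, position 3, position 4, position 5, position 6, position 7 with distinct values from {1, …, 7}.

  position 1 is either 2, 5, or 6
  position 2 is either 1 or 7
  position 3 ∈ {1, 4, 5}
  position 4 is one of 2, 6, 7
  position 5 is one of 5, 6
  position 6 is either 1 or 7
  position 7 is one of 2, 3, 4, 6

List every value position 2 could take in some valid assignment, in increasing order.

1, 7

The 7 variables together cover exactly {1, 2, 3, 4, 5, 6, 7} — 7 values for 7 variables — and 3 appears only in position 7's list, so position 7 = 3.
The 6 still-open variables together cover exactly {1, 2, 4, 5, 6, 7} — 6 values for 6 variables — and 4 appears only in position 3's list, so position 3 = 4.
position 2 and position 6 share exactly the 2 values {1, 7}; by pigeonhole those values go to them, so strike 1, 7 from position 4.
No further eliminations apply; position 2 can still be any of 1, 7.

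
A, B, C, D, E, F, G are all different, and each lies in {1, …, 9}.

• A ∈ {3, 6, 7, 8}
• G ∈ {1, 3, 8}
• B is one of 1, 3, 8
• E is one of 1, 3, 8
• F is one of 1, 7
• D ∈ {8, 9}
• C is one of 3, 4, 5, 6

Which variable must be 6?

B, E, G share exactly the 3 values {1, 3, 8}; by pigeonhole those values go to them, so strike 1, 3, 8 from A, C, D, F.
D has just one choice, so D = 9.
F must be 7 (only option left). Remove 7 from A.
So 6 goes to A.

A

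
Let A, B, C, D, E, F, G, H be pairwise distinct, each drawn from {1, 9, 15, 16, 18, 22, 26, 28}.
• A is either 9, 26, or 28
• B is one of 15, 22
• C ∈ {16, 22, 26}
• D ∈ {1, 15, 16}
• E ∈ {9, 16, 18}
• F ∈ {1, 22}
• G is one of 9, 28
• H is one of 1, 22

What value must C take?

The 8 variables draw from only 8 values {1, 9, 15, 16, 18, 22, 26, 28}, so each is used; only E can be 18, hence E = 18.
F and H between them cover only {1, 22} — a naked pair. Remove those values from B, C, D.
B has just one choice, so B = 15. So D can't be 15.
D's domain is down to {16}, so D = 16. Eliminate 16 elsewhere: C.
So C = 26.

26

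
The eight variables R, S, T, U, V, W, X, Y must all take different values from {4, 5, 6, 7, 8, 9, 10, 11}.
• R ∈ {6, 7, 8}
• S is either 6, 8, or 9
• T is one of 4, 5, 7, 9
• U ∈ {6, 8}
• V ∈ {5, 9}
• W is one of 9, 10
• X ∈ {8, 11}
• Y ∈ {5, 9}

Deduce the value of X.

The 8 variables draw from only 8 values {4, 5, 6, 7, 8, 9, 10, 11}, so each is used; only T can be 4, hence T = 4.
Among the 7 still-open variables, 7 fits only R (and all 7 values in {5, 6, 7, 8, 9, 10, 11} must be used), so R = 7.
The 6 still-open variables together cover exactly {5, 6, 8, 9, 10, 11} — 6 values for 6 variables — and 10 appears only in W's list, so W = 10.
The 5 still-open variables together cover exactly {5, 6, 8, 9, 11} — 5 values for 5 variables — and 11 appears only in X's list, so X = 11.

11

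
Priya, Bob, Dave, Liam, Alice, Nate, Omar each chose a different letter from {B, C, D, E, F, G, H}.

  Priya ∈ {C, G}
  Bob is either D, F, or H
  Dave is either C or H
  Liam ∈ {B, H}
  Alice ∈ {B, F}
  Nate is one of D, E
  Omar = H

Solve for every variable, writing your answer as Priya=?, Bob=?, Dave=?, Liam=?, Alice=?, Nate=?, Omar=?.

Priya=G, Bob=D, Dave=C, Liam=B, Alice=F, Nate=E, Omar=H

Omar must be H (only option left). So Bob, Dave, Liam can't be H.
Dave's domain is down to {C}, so Dave = C. So Priya can't be C.
Liam must be B (only option left). Eliminate B elsewhere: Alice.
Alice's domain is down to {F}, so Alice = F. Eliminate F elsewhere: Bob.
That leaves Priya = G.
Bob's domain is down to {D}, so Bob = D. Eliminate D elsewhere: Nate.
Nate's domain is down to {E}, so Nate = E.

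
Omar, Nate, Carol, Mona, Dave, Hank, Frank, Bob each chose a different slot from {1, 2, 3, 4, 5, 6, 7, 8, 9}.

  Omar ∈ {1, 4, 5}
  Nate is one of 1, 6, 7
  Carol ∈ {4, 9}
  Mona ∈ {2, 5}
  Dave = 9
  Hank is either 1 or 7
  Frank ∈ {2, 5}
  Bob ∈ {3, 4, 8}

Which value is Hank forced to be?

Dave must be 9 (only option left). Strike 9 from Carol.
That leaves Carol = 4. Remove 4 from Omar, Bob.
Mona and Frank between them cover only {2, 5} — a naked pair. Remove those values from Omar.
Omar has just one choice, so Omar = 1. Remove 1 from Nate, Hank.
So Hank = 7.

7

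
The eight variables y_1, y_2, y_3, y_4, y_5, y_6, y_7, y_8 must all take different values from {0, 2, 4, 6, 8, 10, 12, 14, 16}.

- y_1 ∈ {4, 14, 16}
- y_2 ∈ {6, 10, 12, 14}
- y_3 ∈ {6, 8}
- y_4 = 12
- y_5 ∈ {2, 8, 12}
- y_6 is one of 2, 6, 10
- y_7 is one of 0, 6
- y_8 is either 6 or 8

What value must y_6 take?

y_4 has just one choice, so y_4 = 12. Remove 12 from y_2, y_5.
The 2 variables y_3 and y_8 are confined to {6, 8}, which locks those values in; drop them from y_2, y_5, y_6, y_7.
y_5's domain is down to {2}, so y_5 = 2. Eliminate 2 elsewhere: y_6.
So y_6 = 10.

10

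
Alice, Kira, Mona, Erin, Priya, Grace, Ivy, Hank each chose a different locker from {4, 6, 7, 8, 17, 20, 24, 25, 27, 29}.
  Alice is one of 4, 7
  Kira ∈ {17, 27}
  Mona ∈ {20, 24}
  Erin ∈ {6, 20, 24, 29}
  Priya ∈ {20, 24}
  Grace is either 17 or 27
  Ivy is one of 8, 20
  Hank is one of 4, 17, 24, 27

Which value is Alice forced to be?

Kira and Grace between them cover only {17, 27} — a naked pair. Remove those values from Hank.
The 2 variables Mona and Priya are confined to {20, 24}, which locks those values in; drop them from Erin, Ivy, Hank.
That leaves Ivy = 8.
Hank's domain is down to {4}, so Hank = 4. Strike 4 from Alice.
So Alice = 7.

7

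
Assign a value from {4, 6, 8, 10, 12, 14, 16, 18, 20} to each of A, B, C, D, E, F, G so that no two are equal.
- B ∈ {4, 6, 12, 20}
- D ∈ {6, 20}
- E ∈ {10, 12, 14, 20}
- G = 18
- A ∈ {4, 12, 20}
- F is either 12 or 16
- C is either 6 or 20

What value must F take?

G has just one choice, so G = 18.
The 2 variables C and D are confined to {6, 20}, which locks those values in; drop them from A, B, E.
A and B between them cover only {4, 12} — a naked pair. Remove those values from E, F.
So F = 16.

16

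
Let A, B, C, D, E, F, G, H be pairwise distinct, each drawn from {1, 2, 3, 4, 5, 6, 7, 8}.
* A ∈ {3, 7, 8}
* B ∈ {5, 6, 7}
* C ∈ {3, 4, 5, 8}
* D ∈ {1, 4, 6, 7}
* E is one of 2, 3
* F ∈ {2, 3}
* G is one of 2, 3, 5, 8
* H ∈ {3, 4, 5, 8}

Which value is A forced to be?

Among the 8 variables, 1 fits only D (and all 8 values in {1, 2, 3, 4, 5, 6, 7, 8} must be used), so D = 1.
The 7 still-open variables draw from only 7 values {2, 3, 4, 5, 6, 7, 8}, so each is used; only B can be 6, hence B = 6.
The 6 still-open variables draw from only 6 values {2, 3, 4, 5, 7, 8}, so each is used; only A can be 7, hence A = 7.

7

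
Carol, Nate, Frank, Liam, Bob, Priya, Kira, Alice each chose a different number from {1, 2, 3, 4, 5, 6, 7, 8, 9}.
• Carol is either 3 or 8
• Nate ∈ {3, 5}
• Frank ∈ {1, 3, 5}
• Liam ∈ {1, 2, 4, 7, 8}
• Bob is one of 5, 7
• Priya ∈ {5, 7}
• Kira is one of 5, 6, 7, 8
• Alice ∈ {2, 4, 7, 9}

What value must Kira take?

Bob and Priya share exactly the 2 values {5, 7}; by pigeonhole those values go to them, so strike 5, 7 from Nate, Frank, Liam, Kira, Alice.
Nate has just one choice, so Nate = 3. Remove 3 from Carol, Frank.
Frank must be 1 (only option left). So Liam can't be 1.
Carol has just one choice, so Carol = 8. Remove 8 from Liam, Kira.
So Kira = 6.

6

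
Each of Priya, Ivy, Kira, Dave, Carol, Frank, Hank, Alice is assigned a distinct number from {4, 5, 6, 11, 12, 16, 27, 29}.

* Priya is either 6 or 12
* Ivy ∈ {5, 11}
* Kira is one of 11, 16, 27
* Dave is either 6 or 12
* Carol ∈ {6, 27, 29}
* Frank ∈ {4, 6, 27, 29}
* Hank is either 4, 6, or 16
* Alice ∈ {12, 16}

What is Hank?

4

The 8 variables draw from only 8 values {4, 5, 6, 11, 12, 16, 27, 29}, so each is used; only Ivy can be 5, hence Ivy = 5.
The 7 still-open variables together cover exactly {4, 6, 11, 12, 16, 27, 29} — 7 values for 7 variables — and 11 appears only in Kira's list, so Kira = 11.
Priya and Dave share exactly the 2 values {6, 12}; by pigeonhole those values go to them, so strike 6, 12 from Carol, Frank, Hank, Alice.
Alice must be 16 (only option left). So Hank can't be 16.
So Hank = 4.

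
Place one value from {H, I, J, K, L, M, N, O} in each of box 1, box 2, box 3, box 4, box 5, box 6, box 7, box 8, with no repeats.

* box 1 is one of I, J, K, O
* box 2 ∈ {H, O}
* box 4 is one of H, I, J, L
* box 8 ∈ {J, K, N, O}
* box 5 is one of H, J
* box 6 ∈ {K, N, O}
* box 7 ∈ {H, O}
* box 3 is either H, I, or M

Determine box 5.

J

Among the 8 variables, L fits only box 4 (and all 8 values in {H, I, J, K, L, M, N, O} must be used), so box 4 = L.
The 7 still-open variables together cover exactly {H, I, J, K, M, N, O} — 7 values for 7 variables — and M appears only in box 3's list, so box 3 = M.
The 6 still-open variables draw from only 6 values {H, I, J, K, N, O}, so each is used; only box 1 can be I, hence box 1 = I.
box 2 and box 7 between them cover only {H, O} — a naked pair. Remove those values from box 5, box 6, box 8.
So box 5 = J.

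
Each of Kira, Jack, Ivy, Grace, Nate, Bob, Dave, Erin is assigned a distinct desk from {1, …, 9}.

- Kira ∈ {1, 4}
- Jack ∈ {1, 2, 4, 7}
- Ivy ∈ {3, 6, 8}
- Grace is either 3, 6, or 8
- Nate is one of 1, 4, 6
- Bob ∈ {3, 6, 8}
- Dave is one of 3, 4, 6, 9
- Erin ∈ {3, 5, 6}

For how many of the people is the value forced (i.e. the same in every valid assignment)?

Ivy, Grace, Bob between them cover only {3, 6, 8} — a naked triple. Remove those values from Nate, Dave, Erin.
Erin has just one choice, so Erin = 5.
The 2 variables Kira and Nate are confined to {1, 4}, which locks those values in; drop them from Jack, Dave.
Dave has just one choice, so Dave = 9.
Determined: Dave=9, Erin=5. The other people each still have more than one consistent value. That makes 2.

2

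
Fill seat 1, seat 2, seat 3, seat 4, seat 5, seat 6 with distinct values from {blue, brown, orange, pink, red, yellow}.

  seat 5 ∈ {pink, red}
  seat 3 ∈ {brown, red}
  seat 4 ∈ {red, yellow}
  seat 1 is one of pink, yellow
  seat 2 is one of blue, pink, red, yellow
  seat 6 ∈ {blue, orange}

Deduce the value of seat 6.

The 6 variables draw from only 6 values {blue, brown, orange, pink, red, yellow}, so each is used; only seat 3 can be brown, hence seat 3 = brown.
The 5 still-open variables draw from only 5 values {blue, orange, pink, red, yellow}, so each is used; only seat 6 can be orange, hence seat 6 = orange.

orange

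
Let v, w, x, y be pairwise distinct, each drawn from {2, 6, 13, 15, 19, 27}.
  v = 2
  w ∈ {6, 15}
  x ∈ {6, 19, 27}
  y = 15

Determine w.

6

v must be 2 (only option left).
That leaves y = 15. Eliminate 15 elsewhere: w.
So w = 6.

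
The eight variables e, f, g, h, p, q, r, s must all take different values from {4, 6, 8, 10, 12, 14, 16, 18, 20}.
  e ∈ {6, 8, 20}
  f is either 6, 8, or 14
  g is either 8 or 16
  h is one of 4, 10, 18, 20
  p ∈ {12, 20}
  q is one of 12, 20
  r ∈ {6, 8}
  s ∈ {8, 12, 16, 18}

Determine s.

18

p and q between them cover only {12, 20} — a naked pair. Remove those values from e, h, s.
e and r between them cover only {6, 8} — a naked pair. Remove those values from f, g, s.
f has just one choice, so f = 14.
g's domain is down to {16}, so g = 16. Eliminate 16 elsewhere: s.
So s = 18.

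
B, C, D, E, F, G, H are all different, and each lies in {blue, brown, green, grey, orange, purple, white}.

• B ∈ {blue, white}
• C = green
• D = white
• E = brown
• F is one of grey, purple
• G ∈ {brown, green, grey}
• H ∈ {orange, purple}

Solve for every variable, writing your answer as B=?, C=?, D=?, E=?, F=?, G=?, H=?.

B=blue, C=green, D=white, E=brown, F=purple, G=grey, H=orange

C must be green (only option left). Remove green from G.
D must be white (only option left). So B can't be white.
E has just one choice, so E = brown. So G can't be brown.
G must be grey (only option left). So F can't be grey.
B must be blue (only option left).
F's domain is down to {purple}, so F = purple. Remove purple from H.
H's domain is down to {orange}, so H = orange.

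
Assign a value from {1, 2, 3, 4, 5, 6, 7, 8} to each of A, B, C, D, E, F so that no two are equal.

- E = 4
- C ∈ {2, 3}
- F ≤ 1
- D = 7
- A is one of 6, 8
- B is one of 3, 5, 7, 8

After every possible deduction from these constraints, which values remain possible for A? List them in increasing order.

D's domain is down to {7}, so D = 7. Strike 7 from B.
E has just one choice, so E = 4.
F's domain is down to {1}, so F = 1.
No further eliminations apply; A can still be any of 6, 8.

6, 8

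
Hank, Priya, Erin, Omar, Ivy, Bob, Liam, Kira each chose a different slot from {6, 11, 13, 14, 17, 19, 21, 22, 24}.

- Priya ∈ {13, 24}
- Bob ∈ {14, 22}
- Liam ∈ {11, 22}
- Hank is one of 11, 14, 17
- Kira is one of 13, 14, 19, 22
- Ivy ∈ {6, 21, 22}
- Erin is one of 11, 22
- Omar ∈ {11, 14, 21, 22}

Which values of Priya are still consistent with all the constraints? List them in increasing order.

13, 24

Erin and Liam between them cover only {11, 22} — a naked pair. Remove those values from Hank, Omar, Ivy, Bob, Kira.
Bob's domain is down to {14}, so Bob = 14. Remove 14 from Hank, Omar, Kira.
Hank has just one choice, so Hank = 17.
Omar's domain is down to {21}, so Omar = 21. Remove 21 from Ivy.
Ivy must be 6 (only option left).
No further eliminations apply; Priya can still be any of 13, 24.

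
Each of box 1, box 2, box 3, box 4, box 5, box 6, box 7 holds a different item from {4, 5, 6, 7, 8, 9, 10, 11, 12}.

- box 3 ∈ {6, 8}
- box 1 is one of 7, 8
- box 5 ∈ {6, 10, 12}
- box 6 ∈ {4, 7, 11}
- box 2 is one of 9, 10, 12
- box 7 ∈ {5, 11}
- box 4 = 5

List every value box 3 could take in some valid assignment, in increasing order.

6, 8

box 4's domain is down to {5}, so box 4 = 5. Strike 5 from box 7.
That leaves box 7 = 11. So box 6 can't be 11.
No further eliminations apply; box 3 can still be any of 6, 8.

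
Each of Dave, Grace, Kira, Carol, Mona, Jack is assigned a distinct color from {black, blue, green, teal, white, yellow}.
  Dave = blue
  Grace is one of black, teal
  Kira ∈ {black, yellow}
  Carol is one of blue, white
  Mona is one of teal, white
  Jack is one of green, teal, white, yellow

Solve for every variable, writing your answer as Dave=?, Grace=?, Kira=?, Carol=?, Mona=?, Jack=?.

Dave must be blue (only option left). Strike blue from Carol.
That leaves Carol = white. Eliminate white elsewhere: Mona, Jack.
Mona must be teal (only option left). Eliminate teal elsewhere: Grace, Jack.
That leaves Grace = black. So Kira can't be black.
Kira has just one choice, so Kira = yellow. So Jack can't be yellow.
That leaves Jack = green.

Dave=blue, Grace=black, Kira=yellow, Carol=white, Mona=teal, Jack=green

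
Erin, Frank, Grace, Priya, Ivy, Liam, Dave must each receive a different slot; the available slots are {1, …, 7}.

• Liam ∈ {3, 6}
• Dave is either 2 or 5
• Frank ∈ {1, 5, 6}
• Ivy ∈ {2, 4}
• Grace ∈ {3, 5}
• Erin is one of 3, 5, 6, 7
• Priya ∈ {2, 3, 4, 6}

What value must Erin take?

Among the 7 variables, 1 fits only Frank (and all 7 values in {1, 2, 3, 4, 5, 6, 7} must be used), so Frank = 1.
Among the 6 still-open variables, 7 fits only Erin (and all 6 values in {2, 3, 4, 5, 6, 7} must be used), so Erin = 7.

7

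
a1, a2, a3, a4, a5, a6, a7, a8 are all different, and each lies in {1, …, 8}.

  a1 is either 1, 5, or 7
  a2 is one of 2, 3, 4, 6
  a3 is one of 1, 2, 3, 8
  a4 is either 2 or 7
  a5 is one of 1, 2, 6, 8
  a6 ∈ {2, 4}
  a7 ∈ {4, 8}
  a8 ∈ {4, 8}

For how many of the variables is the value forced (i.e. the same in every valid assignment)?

The 8 variables together cover exactly {1, 2, 3, 4, 5, 6, 7, 8} — 8 values for 8 variables — and 5 appears only in a1's list, so a1 = 5.
The 7 still-open variables together cover exactly {1, 2, 3, 4, 6, 7, 8} — 7 values for 7 variables — and 7 appears only in a4's list, so a4 = 7.
The 2 variables a7 and a8 are confined to {4, 8}, which locks those values in; drop them from a2, a3, a5, a6.
a6 has just one choice, so a6 = 2. Remove 2 from a2, a3, a5.
Determined: a1=5, a4=7, a6=2. The other variables each still have more than one consistent value. That makes 3.

3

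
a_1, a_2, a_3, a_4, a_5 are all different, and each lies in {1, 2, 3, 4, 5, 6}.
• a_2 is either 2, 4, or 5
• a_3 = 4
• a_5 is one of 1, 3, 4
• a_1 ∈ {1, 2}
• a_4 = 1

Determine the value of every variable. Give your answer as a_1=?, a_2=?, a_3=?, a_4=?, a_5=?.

a_3's domain is down to {4}, so a_3 = 4. So a_2, a_5 can't be 4.
a_4 has just one choice, so a_4 = 1. Eliminate 1 elsewhere: a_1, a_5.
a_5 has just one choice, so a_5 = 3.
a_1 has just one choice, so a_1 = 2. Eliminate 2 elsewhere: a_2.
That leaves a_2 = 5.

a_1=2, a_2=5, a_3=4, a_4=1, a_5=3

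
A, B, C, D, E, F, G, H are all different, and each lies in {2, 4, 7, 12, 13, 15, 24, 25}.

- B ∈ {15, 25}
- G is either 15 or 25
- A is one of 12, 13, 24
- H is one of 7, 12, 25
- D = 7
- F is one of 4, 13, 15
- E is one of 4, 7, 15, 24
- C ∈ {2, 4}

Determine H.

D must be 7 (only option left). Eliminate 7 elsewhere: E, H.
The 7 still-open variables draw from only 7 values {2, 4, 12, 13, 15, 24, 25}, so each is used; only C can be 2, hence C = 2.
The 2 variables B and G are confined to {15, 25}, which locks those values in; drop them from E, F, H.
So H = 12.

12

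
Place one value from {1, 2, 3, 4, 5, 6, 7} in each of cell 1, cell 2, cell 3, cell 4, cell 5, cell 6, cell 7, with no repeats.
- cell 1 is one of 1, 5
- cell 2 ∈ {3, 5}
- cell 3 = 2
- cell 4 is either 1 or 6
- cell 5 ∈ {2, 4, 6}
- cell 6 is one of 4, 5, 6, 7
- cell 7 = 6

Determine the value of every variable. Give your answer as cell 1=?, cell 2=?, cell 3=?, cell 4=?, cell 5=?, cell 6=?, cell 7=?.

cell 1=5, cell 2=3, cell 3=2, cell 4=1, cell 5=4, cell 6=7, cell 7=6

cell 3 must be 2 (only option left). Remove 2 from cell 5.
cell 7's domain is down to {6}, so cell 7 = 6. So cell 4, cell 5, cell 6 can't be 6.
cell 4's domain is down to {1}, so cell 4 = 1. Eliminate 1 elsewhere: cell 1.
cell 5 must be 4 (only option left). Eliminate 4 elsewhere: cell 6.
That leaves cell 1 = 5. So cell 2, cell 6 can't be 5.
cell 2's domain is down to {3}, so cell 2 = 3.
cell 6 has just one choice, so cell 6 = 7.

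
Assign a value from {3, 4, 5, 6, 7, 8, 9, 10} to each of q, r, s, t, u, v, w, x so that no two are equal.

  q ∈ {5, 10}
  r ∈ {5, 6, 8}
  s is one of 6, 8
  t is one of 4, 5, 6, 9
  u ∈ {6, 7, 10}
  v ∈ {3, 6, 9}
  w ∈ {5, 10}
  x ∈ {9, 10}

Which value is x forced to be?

9

Among the 8 variables, 3 fits only v (and all 8 values in {3, 4, 5, 6, 7, 8, 9, 10} must be used), so v = 3.
The 7 still-open variables together cover exactly {4, 5, 6, 7, 8, 9, 10} — 7 values for 7 variables — and 4 appears only in t's list, so t = 4.
The 6 still-open variables together cover exactly {5, 6, 7, 8, 9, 10} — 6 values for 6 variables — and 7 appears only in u's list, so u = 7.
The 5 still-open variables draw from only 5 values {5, 6, 8, 9, 10}, so each is used; only x can be 9, hence x = 9.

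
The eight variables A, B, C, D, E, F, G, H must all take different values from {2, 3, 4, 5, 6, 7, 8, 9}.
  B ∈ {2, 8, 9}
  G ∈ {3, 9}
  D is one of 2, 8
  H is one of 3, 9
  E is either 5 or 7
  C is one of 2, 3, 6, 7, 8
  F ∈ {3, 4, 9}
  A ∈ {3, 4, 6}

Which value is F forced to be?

4

The 8 variables together cover exactly {2, 3, 4, 5, 6, 7, 8, 9} — 8 values for 8 variables — and 5 appears only in E's list, so E = 5.
The 7 still-open variables together cover exactly {2, 3, 4, 6, 7, 8, 9} — 7 values for 7 variables — and 7 appears only in C's list, so C = 7.
Among the 6 still-open variables, 6 fits only A (and all 6 values in {2, 3, 4, 6, 8, 9} must be used), so A = 6.
The 5 still-open variables together cover exactly {2, 3, 4, 8, 9} — 5 values for 5 variables — and 4 appears only in F's list, so F = 4.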